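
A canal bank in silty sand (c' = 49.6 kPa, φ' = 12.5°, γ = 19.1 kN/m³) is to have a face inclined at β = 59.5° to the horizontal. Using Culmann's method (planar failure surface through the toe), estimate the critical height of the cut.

Culmann's analysis gives the critical failure plane at α_cr = (β + φ')/2 = (59.5 + 12.5)/2 = 36.0°, and the critical height
H_c = (4c'/γ) · sinβ cosφ' / [1 − cos(β − φ')]
    = (4·49.6/19.1) · sin59.5°·cos12.5° / [1 − cos(47.0°)]
    = 10.387 · 0.8616·0.9763 / [1 − 0.6820]
    = 10.387 · 0.8412 / 0.3180
    = 27.48 m

H_c = 27.48 m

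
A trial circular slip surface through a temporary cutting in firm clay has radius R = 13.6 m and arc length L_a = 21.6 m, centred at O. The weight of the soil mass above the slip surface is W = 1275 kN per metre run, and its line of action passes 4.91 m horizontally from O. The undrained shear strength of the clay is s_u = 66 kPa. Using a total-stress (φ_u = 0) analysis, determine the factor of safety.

Taking moments about the centre O, the resisting moment is provided by the undrained shear strength acting along the arc:
M_R = s_u·L_a·R = 66·21.60·13.6 = 19388.2 kN·m/m
M_D = W·d = 1275·4.91 = 6260.2 kN·m/m
FS = M_R / M_D = 19388.2 / 6260.2 = 3.097

FS = 3.10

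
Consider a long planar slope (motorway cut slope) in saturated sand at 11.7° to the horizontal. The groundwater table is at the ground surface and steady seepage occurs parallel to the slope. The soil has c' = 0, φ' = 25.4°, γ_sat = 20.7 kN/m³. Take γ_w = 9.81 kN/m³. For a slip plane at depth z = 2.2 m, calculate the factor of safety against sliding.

With seepage parallel to the slope and the water table at the surface, the effective normal stress on the slip plane uses the buoyant unit weight γ' = γ_sat − γ_w while the driving shear stress uses γ_sat:
FS = [c' + γ' z cos²β tanφ'] / [γ_sat z sinβ cosβ]
(For c' = 0 this reduces to FS = (γ'/γ_sat)·tanφ'/tanβ.)
γ' = 20.7 − 9.81 = 10.89 kN/m³
Numerator = 0.0 + 10.89·2.2·cos²11.7°·tan25.4° = 0.0 + 10.89·2.2·0.9589·0.4748 = 10.908 kPa
Denominator = 20.7·2.2·sin11.7°·cos11.7° = 20.7·2.2·0.2028·0.9792 = 9.043 kPa
FS = 10.908 / 9.043 = 1.206

FS = 1.21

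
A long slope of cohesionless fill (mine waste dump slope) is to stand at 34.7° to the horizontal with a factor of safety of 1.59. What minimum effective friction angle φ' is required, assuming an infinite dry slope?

φ' = 47.8°

FS = tanφ'/tanβ ⇒ tanφ' = FS · tanβ = 1.59 · tan34.7° = 1.1010
φ' = arctan(1.1010) = 47.75°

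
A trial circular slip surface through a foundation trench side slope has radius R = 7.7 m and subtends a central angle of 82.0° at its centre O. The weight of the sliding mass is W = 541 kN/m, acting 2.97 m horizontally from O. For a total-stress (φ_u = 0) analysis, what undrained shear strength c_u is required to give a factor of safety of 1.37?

FS = c_u·L_a·R / (W·d), so c_u = FS·W·d / (L_a·R).
Arc length L_a = R·θ = 7.7·(82.0°·π/180) = 7.7·1.4312 = 11.02 m
c_u = 1.37·541·2.97 / (11.02·7.7) = 2201.3 / 84.85 = 25.94 kPa

c_u = 25.9 kPa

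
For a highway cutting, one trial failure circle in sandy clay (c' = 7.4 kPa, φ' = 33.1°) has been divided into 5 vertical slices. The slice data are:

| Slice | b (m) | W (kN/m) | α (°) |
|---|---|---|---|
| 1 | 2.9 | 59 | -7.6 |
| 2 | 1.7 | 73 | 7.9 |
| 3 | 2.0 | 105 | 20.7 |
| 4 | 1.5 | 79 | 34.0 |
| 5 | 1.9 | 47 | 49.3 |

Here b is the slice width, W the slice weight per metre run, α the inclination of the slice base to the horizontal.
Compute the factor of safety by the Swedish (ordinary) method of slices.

FS = 2.49

Ordinary method of slices: FS = Σ[c'·Δl_i + (W_i cosα_i)·tanφ'] / Σ W_i sinα_i, with Δl_i = b_i / cosα_i.
Slice 1: Δl = 2.9/cos(-7.6°) = 2.926 m; N'_1 = 59·cos(-7.6°) = 58.5; c'Δl = 21.65; W sinα = -7.8
Slice 2: Δl = 1.7/cos7.9° = 1.716 m; N'_2 = 73·cos7.9° = 72.3; c'Δl = 12.70; W sinα = 10.0
Slice 3: Δl = 2.0/cos20.7° = 2.138 m; N'_3 = 105·cos20.7° = 98.2; c'Δl = 15.82; W sinα = 37.1
Slice 4: Δl = 1.5/cos34.0° = 1.809 m; N'_4 = 79·cos34.0° = 65.5; c'Δl = 13.39; W sinα = 44.2
Slice 5: Δl = 1.9/cos49.3° = 2.914 m; N'_5 = 47·cos49.3° = 30.6; c'Δl = 21.56; W sinα = 35.6
Σc'Δl = 85.1 kN/m; ΣN' = 325.2 kN/m; ΣW sinα = 119.2 kN/m
Resisting = 85.1 + 325.2·tan33.1° = 85.1 + 212.0 = 297.1 kN/m
FS = 297.1 / 119.2 = 2.493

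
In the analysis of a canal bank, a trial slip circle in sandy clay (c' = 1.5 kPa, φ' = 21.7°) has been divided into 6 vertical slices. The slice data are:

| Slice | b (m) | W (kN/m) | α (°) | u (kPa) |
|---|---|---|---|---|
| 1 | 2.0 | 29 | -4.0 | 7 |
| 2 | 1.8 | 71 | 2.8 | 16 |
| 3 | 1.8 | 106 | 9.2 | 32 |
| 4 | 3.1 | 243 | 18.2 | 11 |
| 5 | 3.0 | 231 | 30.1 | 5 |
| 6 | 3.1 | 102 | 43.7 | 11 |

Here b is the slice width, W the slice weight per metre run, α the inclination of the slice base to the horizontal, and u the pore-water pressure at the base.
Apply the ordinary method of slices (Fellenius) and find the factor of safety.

FS = 0.81

Ordinary method of slices: FS = Σ[c'·Δl_i + (W_i cosα_i − u_i·Δl_i)·tanφ'] / Σ W_i sinα_i, with Δl_i = b_i / cosα_i.
Slice 1: Δl = 2.0/cos(-4.0°) = 2.005 m; N'_1 = 29·cos(-4.0°) − 7·2.005 = 14.9; c'Δl = 3.01; W sinα = -2.0
Slice 2: Δl = 1.8/cos2.8° = 1.802 m; N'_2 = 71·cos2.8° − 16·1.802 = 42.1; c'Δl = 2.70; W sinα = 3.5
Slice 3: Δl = 1.8/cos9.2° = 1.823 m; N'_3 = 106·cos9.2° − 32·1.823 = 46.3; c'Δl = 2.74; W sinα = 16.9
Slice 4: Δl = 3.1/cos18.2° = 3.263 m; N'_4 = 243·cos18.2° − 11·3.263 = 194.9; c'Δl = 4.89; W sinα = 75.9
Slice 5: Δl = 3.0/cos30.1° = 3.468 m; N'_5 = 231·cos30.1° − 5·3.468 = 182.5; c'Δl = 5.20; W sinα = 115.8
Slice 6: Δl = 3.1/cos43.7° = 4.288 m; N'_6 = 102·cos43.7° − 11·4.288 = 26.6; c'Δl = 6.43; W sinα = 70.5
Σc'Δl = 25.0 kN/m; ΣN' = 507.3 kN/m; ΣW sinα = 280.6 kN/m
Resisting = 25.0 + 507.3·tan21.7° = 25.0 + 201.9 = 226.9 kN/m
FS = 226.9 / 280.6 = 0.808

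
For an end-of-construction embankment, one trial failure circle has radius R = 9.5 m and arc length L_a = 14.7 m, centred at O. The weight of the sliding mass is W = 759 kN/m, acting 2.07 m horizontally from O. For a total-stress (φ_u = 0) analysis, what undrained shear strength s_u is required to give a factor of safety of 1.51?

FS = s_u·L_a·R / (W·d), so s_u = FS·W·d / (L_a·R).
s_u = 1.51·759·2.07 / (14.70·9.5) = 2372.4 / 139.65 = 16.99 kPa

s_u = 17.0 kPa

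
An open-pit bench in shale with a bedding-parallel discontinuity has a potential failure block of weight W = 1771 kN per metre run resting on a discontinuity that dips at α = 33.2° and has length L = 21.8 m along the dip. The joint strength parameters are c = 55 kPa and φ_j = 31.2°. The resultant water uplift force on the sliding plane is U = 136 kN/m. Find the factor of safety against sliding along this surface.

Resolving the block weight along and normal to the plane and applying the Mohr–Coulomb strength on the joint:
N' = W cosα − U = 1771·cos33.2° − 136 = 1345.9 kN/m
Driving force T = W sinα = 1771·sin33.2° = 969.7 kN/m
Resisting force R = c·L + N'·tanφ_j = 55·21.8 + 1345.9·tan31.2° = 1199.0 + 815.1 = 2014.1 kN/m
FS = R / T = 2014.1 / 969.7 = 2.077

FS = 2.08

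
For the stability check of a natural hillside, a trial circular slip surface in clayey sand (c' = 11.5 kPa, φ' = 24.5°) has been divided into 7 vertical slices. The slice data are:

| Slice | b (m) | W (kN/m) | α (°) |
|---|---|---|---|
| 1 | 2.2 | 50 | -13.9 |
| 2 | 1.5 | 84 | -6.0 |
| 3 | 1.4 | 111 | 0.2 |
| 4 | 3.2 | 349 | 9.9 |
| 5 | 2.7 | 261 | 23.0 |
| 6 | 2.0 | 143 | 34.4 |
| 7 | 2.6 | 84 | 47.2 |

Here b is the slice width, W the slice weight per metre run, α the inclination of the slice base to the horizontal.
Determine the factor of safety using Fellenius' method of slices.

Ordinary method of slices: FS = Σ[c'·Δl_i + (W_i cosα_i)·tanφ'] / Σ W_i sinα_i, with Δl_i = b_i / cosα_i.
Slice 1: Δl = 2.2/cos(-13.9°) = 2.266 m; N'_1 = 50·cos(-13.9°) = 48.5; c'Δl = 26.06; W sinα = -12.0
Slice 2: Δl = 1.5/cos(-6.0°) = 1.508 m; N'_2 = 84·cos(-6.0°) = 83.5; c'Δl = 17.35; W sinα = -8.8
Slice 3: Δl = 1.4/cos0.2° = 1.400 m; N'_3 = 111·cos0.2° = 111.0; c'Δl = 16.10; W sinα = 0.4
Slice 4: Δl = 3.2/cos9.9° = 3.248 m; N'_4 = 349·cos9.9° = 343.8; c'Δl = 37.36; W sinα = 60.0
Slice 5: Δl = 2.7/cos23.0° = 2.933 m; N'_5 = 261·cos23.0° = 240.3; c'Δl = 33.73; W sinα = 102.0
Slice 6: Δl = 2.0/cos34.4° = 2.424 m; N'_6 = 143·cos34.4° = 118.0; c'Δl = 27.87; W sinα = 80.8
Slice 7: Δl = 2.6/cos47.2° = 3.827 m; N'_7 = 84·cos47.2° = 57.1; c'Δl = 44.01; W sinα = 61.6
Σc'Δl = 202.5 kN/m; ΣN' = 1002.2 kN/m; ΣW sinα = 284.0 kN/m
Resisting = 202.5 + 1002.2·tan24.5° = 202.5 + 456.7 = 659.2 kN/m
FS = 659.2 / 284.0 = 2.321

FS = 2.32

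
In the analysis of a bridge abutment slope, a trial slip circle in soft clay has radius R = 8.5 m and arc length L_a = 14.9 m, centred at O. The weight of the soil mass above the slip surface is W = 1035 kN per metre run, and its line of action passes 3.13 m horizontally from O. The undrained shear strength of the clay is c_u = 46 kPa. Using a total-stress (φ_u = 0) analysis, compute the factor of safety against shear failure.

Taking moments about the centre O, the resisting moment is provided by the undrained shear strength acting along the arc:
M_R = c_u·L_a·R = 46·14.90·8.5 = 5825.9 kN·m/m
M_D = W·d = 1035·3.13 = 3239.5 kN·m/m
FS = M_R / M_D = 5825.9 / 3239.5 = 1.798

FS = 1.80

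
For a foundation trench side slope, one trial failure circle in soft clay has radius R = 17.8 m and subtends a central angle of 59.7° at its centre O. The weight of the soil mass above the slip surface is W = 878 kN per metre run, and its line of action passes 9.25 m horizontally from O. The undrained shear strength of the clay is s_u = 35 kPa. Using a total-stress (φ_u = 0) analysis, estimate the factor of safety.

Taking moments about the centre O, the resisting moment is provided by the undrained shear strength acting along the arc:
Arc length L_a = R·θ = 17.8·(59.7°·π/180) = 17.8·1.0420 = 18.55 m
M_R = s_u·L_a·R = 35·18.55·17.8 = 11554.7 kN·m/m
M_D = W·d = 878·9.25 = 8121.5 kN·m/m
FS = M_R / M_D = 11554.7 / 8121.5 = 1.423

FS = 1.42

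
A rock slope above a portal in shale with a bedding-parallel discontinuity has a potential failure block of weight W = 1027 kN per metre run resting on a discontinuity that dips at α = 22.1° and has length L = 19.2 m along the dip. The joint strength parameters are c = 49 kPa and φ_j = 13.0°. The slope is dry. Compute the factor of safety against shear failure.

FS = 3.00

Resolving the block weight along and normal to the plane and applying the Mohr–Coulomb strength on the joint:
N' = W cosα = 1027·cos22.1° = 951.5 kN/m
Driving force T = W sinα = 1027·sin22.1° = 386.4 kN/m
Resisting force R = c·L + N'·tanφ_j = 49·19.2 + 951.5·tan13.0° = 940.8 + 219.7 = 1160.5 kN/m
FS = R / T = 1160.5 / 386.4 = 3.003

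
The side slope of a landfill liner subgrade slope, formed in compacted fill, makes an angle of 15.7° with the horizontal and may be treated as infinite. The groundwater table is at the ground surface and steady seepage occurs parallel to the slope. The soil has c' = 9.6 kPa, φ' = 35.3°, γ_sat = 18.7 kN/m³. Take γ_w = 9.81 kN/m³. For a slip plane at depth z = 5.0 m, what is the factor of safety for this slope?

With seepage parallel to the slope and the water table at the surface, the effective normal stress on the slip plane uses the buoyant unit weight γ' = γ_sat − γ_w while the driving shear stress uses γ_sat:
FS = [c' + γ' z cos²β tanφ'] / [γ_sat z sinβ cosβ]
γ' = 18.7 − 9.81 = 8.89 kN/m³
Numerator = 9.6 + 8.89·5.0·cos²15.7°·tan35.3° = 9.6 + 8.89·5.0·0.9268·0.7080 = 38.768 kPa
Denominator = 18.7·5.0·sin15.7°·cos15.7° = 18.7·5.0·0.2706·0.9627 = 24.357 kPa
FS = 38.768 / 24.357 = 1.592

FS = 1.59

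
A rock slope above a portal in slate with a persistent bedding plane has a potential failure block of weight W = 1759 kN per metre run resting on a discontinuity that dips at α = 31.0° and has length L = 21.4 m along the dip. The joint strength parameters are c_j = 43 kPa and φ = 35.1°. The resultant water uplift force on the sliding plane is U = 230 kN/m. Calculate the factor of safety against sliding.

FS = 2.01

Resolving the block weight along and normal to the plane and applying the Mohr–Coulomb strength on the joint:
N' = W cosα − U = 1759·cos31.0° − 230 = 1277.8 kN/m
Driving force T = W sinα = 1759·sin31.0° = 906.0 kN/m
Resisting force R = c_j·L + N'·tanφ = 43·21.4 + 1277.8·tan35.1° = 920.2 + 898.0 = 1818.2 kN/m
FS = R / T = 1818.2 / 906.0 = 2.007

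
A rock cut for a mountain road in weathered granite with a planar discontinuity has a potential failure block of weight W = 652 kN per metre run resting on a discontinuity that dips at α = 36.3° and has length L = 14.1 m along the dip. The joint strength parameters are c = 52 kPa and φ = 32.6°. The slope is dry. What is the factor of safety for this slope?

Resolving the block weight along and normal to the plane and applying the Mohr–Coulomb strength on the joint:
N' = W cosα = 652·cos36.3° = 525.5 kN/m
Driving force T = W sinα = 652·sin36.3° = 386.0 kN/m
Resisting force R = c·L + N'·tanφ = 52·14.1 + 525.5·tan32.6° = 733.2 + 336.0 = 1069.2 kN/m
FS = R / T = 1069.2 / 386.0 = 2.770

FS = 2.77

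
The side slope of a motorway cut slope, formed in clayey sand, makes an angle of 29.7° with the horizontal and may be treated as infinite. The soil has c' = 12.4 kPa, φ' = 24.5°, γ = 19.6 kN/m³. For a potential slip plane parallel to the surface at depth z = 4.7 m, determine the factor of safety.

For an infinite slope with a slip plane parallel to the surface (no pore pressure): FS = [c' + γz cos²β tanφ'] / [γz sinβ cosβ].
γz = 19.6·4.7 = 92.12 kN/m²
Numerator = 12.4 + 92.12·cos²29.7°·tan24.5° = 12.4 + 92.12·0.7545·0.4557 = 44.076 kPa
Denominator = 92.12·sin29.7°·cos29.7° = 92.12·0.4955·0.8686 = 39.646 kPa
FS = 44.076 / 39.646 = 1.112

FS = 1.11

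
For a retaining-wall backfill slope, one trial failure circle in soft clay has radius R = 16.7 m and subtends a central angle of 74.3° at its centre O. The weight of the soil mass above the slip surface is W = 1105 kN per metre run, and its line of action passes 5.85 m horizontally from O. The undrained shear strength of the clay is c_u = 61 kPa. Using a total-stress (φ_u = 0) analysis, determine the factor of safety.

Taking moments about the centre O, the resisting moment is provided by the undrained shear strength acting along the arc:
Arc length L_a = R·θ = 16.7·(74.3°·π/180) = 16.7·1.2968 = 21.66 m
M_R = c_u·L_a·R = 61·21.66·16.7 = 22061.2 kN·m/m
M_D = W·d = 1105·5.85 = 6464.2 kN·m/m
FS = M_R / M_D = 22061.2 / 6464.2 = 3.413

FS = 3.41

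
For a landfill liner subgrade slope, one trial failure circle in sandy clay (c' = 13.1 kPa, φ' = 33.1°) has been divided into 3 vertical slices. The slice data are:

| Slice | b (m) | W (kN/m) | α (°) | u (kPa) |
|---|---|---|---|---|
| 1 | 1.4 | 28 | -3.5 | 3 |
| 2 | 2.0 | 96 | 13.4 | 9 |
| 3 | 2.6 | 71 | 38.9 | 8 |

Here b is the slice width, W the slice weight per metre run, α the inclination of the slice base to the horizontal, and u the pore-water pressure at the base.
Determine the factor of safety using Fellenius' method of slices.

Ordinary method of slices: FS = Σ[c'·Δl_i + (W_i cosα_i − u_i·Δl_i)·tanφ'] / Σ W_i sinα_i, with Δl_i = b_i / cosα_i.
Slice 1: Δl = 1.4/cos(-3.5°) = 1.403 m; N'_1 = 28·cos(-3.5°) − 3·1.403 = 23.7; c'Δl = 18.37; W sinα = -1.7
Slice 2: Δl = 2.0/cos13.4° = 2.056 m; N'_2 = 96·cos13.4° − 9·2.056 = 74.9; c'Δl = 26.93; W sinα = 22.2
Slice 3: Δl = 2.6/cos38.9° = 3.341 m; N'_3 = 71·cos38.9° − 8·3.341 = 28.5; c'Δl = 43.77; W sinα = 44.6
Σc'Δl = 89.1 kN/m; ΣN' = 127.2 kN/m; ΣW sinα = 65.1 kN/m
Resisting = 89.1 + 127.2·tan33.1° = 89.1 + 82.9 = 172.0 kN/m
FS = 172.0 / 65.1 = 2.641

FS = 2.64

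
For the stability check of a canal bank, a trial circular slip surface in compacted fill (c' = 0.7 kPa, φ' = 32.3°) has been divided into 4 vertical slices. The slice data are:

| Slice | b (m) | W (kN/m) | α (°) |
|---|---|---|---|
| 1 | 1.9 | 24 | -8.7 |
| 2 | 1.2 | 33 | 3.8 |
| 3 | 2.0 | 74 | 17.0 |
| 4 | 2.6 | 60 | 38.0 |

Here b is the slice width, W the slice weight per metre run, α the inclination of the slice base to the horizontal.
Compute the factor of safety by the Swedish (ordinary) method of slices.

Ordinary method of slices: FS = Σ[c'·Δl_i + (W_i cosα_i)·tanφ'] / Σ W_i sinα_i, with Δl_i = b_i / cosα_i.
Slice 1: Δl = 1.9/cos(-8.7°) = 1.922 m; N'_1 = 24·cos(-8.7°) = 23.7; c'Δl = 1.35; W sinα = -3.6
Slice 2: Δl = 1.2/cos3.8° = 1.203 m; N'_2 = 33·cos3.8° = 32.9; c'Δl = 0.84; W sinα = 2.2
Slice 3: Δl = 2.0/cos17.0° = 2.091 m; N'_3 = 74·cos17.0° = 70.8; c'Δl = 1.46; W sinα = 21.6
Slice 4: Δl = 2.6/cos38.0° = 3.299 m; N'_4 = 60·cos38.0° = 47.3; c'Δl = 2.31; W sinα = 36.9
Σc'Δl = 6.0 kN/m; ΣN' = 174.7 kN/m; ΣW sinα = 57.1 kN/m
Resisting = 6.0 + 174.7·tan32.3° = 6.0 + 110.4 = 116.4 kN/m
FS = 116.4 / 57.1 = 2.037

FS = 2.04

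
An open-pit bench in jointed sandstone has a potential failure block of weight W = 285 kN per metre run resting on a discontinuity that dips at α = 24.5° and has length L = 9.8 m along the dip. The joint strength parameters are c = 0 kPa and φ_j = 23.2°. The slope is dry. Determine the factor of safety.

Resolving the block weight along and normal to the plane and applying the Mohr–Coulomb strength on the joint:
N' = W cosα = 285·cos24.5° = 259.3 kN/m
Driving force T = W sinα = 285·sin24.5° = 118.2 kN/m
Resisting force R = c·L + N'·tanφ_j = 0·9.8 + 259.3·tan23.2° = 0.0 + 111.2 = 111.2 kN/m
FS = R / T = 111.2 / 118.2 = 0.940

FS = 0.94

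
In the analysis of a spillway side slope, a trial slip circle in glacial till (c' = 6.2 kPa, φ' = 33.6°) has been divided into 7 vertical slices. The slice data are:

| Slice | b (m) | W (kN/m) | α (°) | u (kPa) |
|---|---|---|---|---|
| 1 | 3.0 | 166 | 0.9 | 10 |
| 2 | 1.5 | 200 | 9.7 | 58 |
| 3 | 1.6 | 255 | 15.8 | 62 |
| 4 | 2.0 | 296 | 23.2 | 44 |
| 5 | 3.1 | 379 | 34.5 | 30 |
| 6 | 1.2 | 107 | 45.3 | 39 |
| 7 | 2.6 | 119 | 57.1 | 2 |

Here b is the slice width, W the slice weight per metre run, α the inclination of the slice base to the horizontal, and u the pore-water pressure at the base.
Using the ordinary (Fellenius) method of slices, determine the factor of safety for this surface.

FS = 1.08

Ordinary method of slices: FS = Σ[c'·Δl_i + (W_i cosα_i − u_i·Δl_i)·tanφ'] / Σ W_i sinα_i, with Δl_i = b_i / cosα_i.
Slice 1: Δl = 3.0/cos0.9° = 3.000 m; N'_1 = 166·cos0.9° − 10·3.000 = 136.0; c'Δl = 18.60; W sinα = 2.6
Slice 2: Δl = 1.5/cos9.7° = 1.522 m; N'_2 = 200·cos9.7° − 58·1.522 = 108.9; c'Δl = 9.43; W sinα = 33.7
Slice 3: Δl = 1.6/cos15.8° = 1.663 m; N'_3 = 255·cos15.8° − 62·1.663 = 142.3; c'Δl = 10.31; W sinα = 69.4
Slice 4: Δl = 2.0/cos23.2° = 2.176 m; N'_4 = 296·cos23.2° − 44·2.176 = 176.3; c'Δl = 13.49; W sinα = 116.6
Slice 5: Δl = 3.1/cos34.5° = 3.762 m; N'_5 = 379·cos34.5° − 30·3.762 = 199.5; c'Δl = 23.32; W sinα = 214.7
Slice 6: Δl = 1.2/cos45.3° = 1.706 m; N'_6 = 107·cos45.3° − 39·1.706 = 8.7; c'Δl = 10.58; W sinα = 76.1
Slice 7: Δl = 2.6/cos57.1° = 4.787 m; N'_7 = 119·cos57.1° − 2·4.787 = 55.1; c'Δl = 29.68; W sinα = 99.9
Σc'Δl = 115.4 kN/m; ΣN' = 826.7 kN/m; ΣW sinα = 613.0 kN/m
Resisting = 115.4 + 826.7·tan33.6° = 115.4 + 549.3 = 664.7 kN/m
FS = 664.7 / 613.0 = 1.084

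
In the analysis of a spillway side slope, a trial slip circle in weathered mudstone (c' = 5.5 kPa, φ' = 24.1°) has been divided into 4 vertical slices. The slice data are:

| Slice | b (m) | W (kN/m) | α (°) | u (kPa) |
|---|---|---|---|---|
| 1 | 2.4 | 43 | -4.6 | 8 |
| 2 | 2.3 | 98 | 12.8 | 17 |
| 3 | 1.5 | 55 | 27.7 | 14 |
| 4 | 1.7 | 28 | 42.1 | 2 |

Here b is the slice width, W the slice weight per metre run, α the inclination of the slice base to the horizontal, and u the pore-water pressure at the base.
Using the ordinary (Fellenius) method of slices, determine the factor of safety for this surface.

Ordinary method of slices: FS = Σ[c'·Δl_i + (W_i cosα_i − u_i·Δl_i)·tanφ'] / Σ W_i sinα_i, with Δl_i = b_i / cosα_i.
Slice 1: Δl = 2.4/cos(-4.6°) = 2.408 m; N'_1 = 43·cos(-4.6°) − 8·2.408 = 23.6; c'Δl = 13.24; W sinα = -3.4
Slice 2: Δl = 2.3/cos12.8° = 2.359 m; N'_2 = 98·cos12.8° − 17·2.359 = 55.5; c'Δl = 12.97; W sinα = 21.7
Slice 3: Δl = 1.5/cos27.7° = 1.694 m; N'_3 = 55·cos27.7° − 14·1.694 = 25.0; c'Δl = 9.32; W sinα = 25.6
Slice 4: Δl = 1.7/cos42.1° = 2.291 m; N'_4 = 28·cos42.1° − 2·2.291 = 16.2; c'Δl = 12.60; W sinα = 18.8
Σc'Δl = 48.1 kN/m; ΣN' = 120.2 kN/m; ΣW sinα = 62.6 kN/m
Resisting = 48.1 + 120.2·tan24.1° = 48.1 + 53.8 = 101.9 kN/m
FS = 101.9 / 62.6 = 1.628

FS = 1.63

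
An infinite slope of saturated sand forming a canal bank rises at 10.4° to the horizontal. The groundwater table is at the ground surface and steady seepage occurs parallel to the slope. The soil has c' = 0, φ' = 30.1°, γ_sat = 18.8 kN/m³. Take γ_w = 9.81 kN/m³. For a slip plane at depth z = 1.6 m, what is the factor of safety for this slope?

FS = 1.51

With seepage parallel to the slope and the water table at the surface, the effective normal stress on the slip plane uses the buoyant unit weight γ' = γ_sat − γ_w while the driving shear stress uses γ_sat:
FS = [c' + γ' z cos²β tanφ'] / [γ_sat z sinβ cosβ]
(For c' = 0 this reduces to FS = (γ'/γ_sat)·tanφ'/tanβ.)
γ' = 18.8 − 9.81 = 8.99 kN/m³
Numerator = 0.0 + 8.99·1.6·cos²10.4°·tan30.1° = 0.0 + 8.99·1.6·0.9674·0.5797 = 8.066 kPa
Denominator = 18.8·1.6·sin10.4°·cos10.4° = 18.8·1.6·0.1805·0.9836 = 5.341 kPa
FS = 8.066 / 5.341 = 1.510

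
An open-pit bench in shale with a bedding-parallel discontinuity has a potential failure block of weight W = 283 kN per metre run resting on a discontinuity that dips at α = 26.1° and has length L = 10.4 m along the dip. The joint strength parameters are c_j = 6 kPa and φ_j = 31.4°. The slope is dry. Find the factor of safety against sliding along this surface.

Resolving the block weight along and normal to the plane and applying the Mohr–Coulomb strength on the joint:
N' = W cosα = 283·cos26.1° = 254.1 kN/m
Driving force T = W sinα = 283·sin26.1° = 124.5 kN/m
Resisting force R = c_j·L + N'·tanφ_j = 6·10.4 + 254.1·tan31.4° = 62.4 + 155.1 = 217.5 kN/m
FS = R / T = 217.5 / 124.5 = 1.747

FS = 1.75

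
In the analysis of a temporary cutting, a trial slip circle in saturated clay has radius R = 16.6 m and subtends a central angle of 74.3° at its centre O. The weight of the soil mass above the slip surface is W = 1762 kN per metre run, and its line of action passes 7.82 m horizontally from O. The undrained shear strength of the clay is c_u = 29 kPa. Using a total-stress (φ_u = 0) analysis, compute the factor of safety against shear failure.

Taking moments about the centre O, the resisting moment is provided by the undrained shear strength acting along the arc:
Arc length L_a = R·θ = 16.6·(74.3°·π/180) = 16.6·1.2968 = 21.53 m
M_R = c_u·L_a·R = 29·21.53·16.6 = 10362.9 kN·m/m
M_D = W·d = 1762·7.82 = 13778.8 kN·m/m
FS = M_R / M_D = 10362.9 / 13778.8 = 0.752

FS = 0.75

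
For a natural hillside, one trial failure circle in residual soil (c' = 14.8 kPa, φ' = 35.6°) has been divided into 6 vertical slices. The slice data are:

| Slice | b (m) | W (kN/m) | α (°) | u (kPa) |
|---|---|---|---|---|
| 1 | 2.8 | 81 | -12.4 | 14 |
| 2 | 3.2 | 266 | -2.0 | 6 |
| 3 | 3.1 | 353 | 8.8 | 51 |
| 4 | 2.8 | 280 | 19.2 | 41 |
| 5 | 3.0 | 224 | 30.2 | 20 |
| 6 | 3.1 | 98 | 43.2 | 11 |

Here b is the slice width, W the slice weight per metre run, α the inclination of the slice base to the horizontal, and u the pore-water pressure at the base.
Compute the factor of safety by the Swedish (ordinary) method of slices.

Ordinary method of slices: FS = Σ[c'·Δl_i + (W_i cosα_i − u_i·Δl_i)·tanφ'] / Σ W_i sinα_i, with Δl_i = b_i / cosα_i.
Slice 1: Δl = 2.8/cos(-12.4°) = 2.867 m; N'_1 = 81·cos(-12.4°) − 14·2.867 = 39.0; c'Δl = 42.43; W sinα = -17.4
Slice 2: Δl = 3.2/cos(-2.0°) = 3.202 m; N'_2 = 266·cos(-2.0°) − 6·3.202 = 246.6; c'Δl = 47.39; W sinα = -9.3
Slice 3: Δl = 3.1/cos8.8° = 3.137 m; N'_3 = 353·cos8.8° − 51·3.137 = 188.9; c'Δl = 46.43; W sinα = 54.0
Slice 4: Δl = 2.8/cos19.2° = 2.965 m; N'_4 = 280·cos19.2° − 41·2.965 = 142.9; c'Δl = 43.88; W sinα = 92.1
Slice 5: Δl = 3.0/cos30.2° = 3.471 m; N'_5 = 224·cos30.2° − 20·3.471 = 124.2; c'Δl = 51.37; W sinα = 112.7
Slice 6: Δl = 3.1/cos43.2° = 4.253 m; N'_6 = 98·cos43.2° − 11·4.253 = 24.7; c'Δl = 62.94; W sinα = 67.1
Σc'Δl = 294.4 kN/m; ΣN' = 766.2 kN/m; ΣW sinα = 299.2 kN/m
Resisting = 294.4 + 766.2·tan35.6° = 294.4 + 548.5 = 843.0 kN/m
FS = 843.0 / 299.2 = 2.818

FS = 2.82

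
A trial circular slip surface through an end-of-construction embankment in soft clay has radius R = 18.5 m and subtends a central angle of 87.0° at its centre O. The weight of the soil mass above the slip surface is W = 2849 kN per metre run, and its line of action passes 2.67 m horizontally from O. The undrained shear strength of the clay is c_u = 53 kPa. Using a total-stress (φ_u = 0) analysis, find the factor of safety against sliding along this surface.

FS = 3.62

Taking moments about the centre O, the resisting moment is provided by the undrained shear strength acting along the arc:
Arc length L_a = R·θ = 18.5·(87.0°·π/180) = 18.5·1.5184 = 28.09 m
M_R = c_u·L_a·R = 53·28.09·18.5 = 27543.3 kN·m/m
M_D = W·d = 2849·2.67 = 7606.8 kN·m/m
FS = M_R / M_D = 27543.3 / 7606.8 = 3.621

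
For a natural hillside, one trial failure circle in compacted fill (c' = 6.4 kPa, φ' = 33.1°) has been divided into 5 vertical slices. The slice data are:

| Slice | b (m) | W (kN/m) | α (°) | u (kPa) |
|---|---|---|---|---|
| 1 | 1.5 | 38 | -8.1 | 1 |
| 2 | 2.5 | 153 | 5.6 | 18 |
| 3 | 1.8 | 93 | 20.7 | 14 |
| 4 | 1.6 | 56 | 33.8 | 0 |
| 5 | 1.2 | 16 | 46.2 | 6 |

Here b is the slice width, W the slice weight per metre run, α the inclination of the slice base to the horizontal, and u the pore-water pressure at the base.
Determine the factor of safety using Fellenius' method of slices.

FS = 2.64

Ordinary method of slices: FS = Σ[c'·Δl_i + (W_i cosα_i − u_i·Δl_i)·tanφ'] / Σ W_i sinα_i, with Δl_i = b_i / cosα_i.
Slice 1: Δl = 1.5/cos(-8.1°) = 1.515 m; N'_1 = 38·cos(-8.1°) − 1·1.515 = 36.1; c'Δl = 9.70; W sinα = -5.4
Slice 2: Δl = 2.5/cos5.6° = 2.512 m; N'_2 = 153·cos5.6° − 18·2.512 = 107.1; c'Δl = 16.08; W sinα = 14.9
Slice 3: Δl = 1.8/cos20.7° = 1.924 m; N'_3 = 93·cos20.7° − 14·1.924 = 60.1; c'Δl = 12.32; W sinα = 32.9
Slice 4: Δl = 1.6/cos33.8° = 1.925 m; N'_4 = 56·cos33.8° − 0·1.925 = 46.5; c'Δl = 12.32; W sinα = 31.2
Slice 5: Δl = 1.2/cos46.2° = 1.734 m; N'_5 = 16·cos46.2° − 6·1.734 = 0.7; c'Δl = 11.10; W sinα = 11.5
Σc'Δl = 61.5 kN/m; ΣN' = 250.4 kN/m; ΣW sinα = 85.1 kN/m
Resisting = 61.5 + 250.4·tan33.1° = 61.5 + 163.2 = 224.8 kN/m
FS = 224.8 / 85.1 = 2.640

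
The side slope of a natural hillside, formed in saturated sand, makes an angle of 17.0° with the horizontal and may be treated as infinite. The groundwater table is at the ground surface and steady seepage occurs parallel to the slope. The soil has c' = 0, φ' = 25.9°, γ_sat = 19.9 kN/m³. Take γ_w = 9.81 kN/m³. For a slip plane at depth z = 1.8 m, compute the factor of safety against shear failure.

FS = 0.81

With seepage parallel to the slope and the water table at the surface, the effective normal stress on the slip plane uses the buoyant unit weight γ' = γ_sat − γ_w while the driving shear stress uses γ_sat:
FS = [c' + γ' z cos²β tanφ'] / [γ_sat z sinβ cosβ]
(For c' = 0 this reduces to FS = (γ'/γ_sat)·tanφ'/tanβ.)
γ' = 19.9 − 9.81 = 10.09 kN/m³
Numerator = 0.0 + 10.09·1.8·cos²17.0°·tan25.9° = 0.0 + 10.09·1.8·0.9145·0.4856 = 8.065 kPa
Denominator = 19.9·1.8·sin17.0°·cos17.0° = 19.9·1.8·0.2924·0.9563 = 10.015 kPa
FS = 8.065 / 10.015 = 0.805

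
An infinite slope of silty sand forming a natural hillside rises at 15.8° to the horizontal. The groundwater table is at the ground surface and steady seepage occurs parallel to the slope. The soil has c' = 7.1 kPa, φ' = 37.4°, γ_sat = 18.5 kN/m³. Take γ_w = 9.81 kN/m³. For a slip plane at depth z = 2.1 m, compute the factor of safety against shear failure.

FS = 1.97

With seepage parallel to the slope and the water table at the surface, the effective normal stress on the slip plane uses the buoyant unit weight γ' = γ_sat − γ_w while the driving shear stress uses γ_sat:
FS = [c' + γ' z cos²β tanφ'] / [γ_sat z sinβ cosβ]
γ' = 18.5 − 9.81 = 8.69 kN/m³
Numerator = 7.1 + 8.69·2.1·cos²15.8°·tan37.4° = 7.1 + 8.69·2.1·0.9259·0.7646 = 20.018 kPa
Denominator = 18.5·2.1·sin15.8°·cos15.8° = 18.5·2.1·0.2723·0.9622 = 10.178 kPa
FS = 20.018 / 10.178 = 1.967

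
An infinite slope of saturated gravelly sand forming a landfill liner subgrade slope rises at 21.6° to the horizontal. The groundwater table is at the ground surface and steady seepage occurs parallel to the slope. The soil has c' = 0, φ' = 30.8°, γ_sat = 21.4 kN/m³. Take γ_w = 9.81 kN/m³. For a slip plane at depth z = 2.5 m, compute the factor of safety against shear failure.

FS = 0.82

With seepage parallel to the slope and the water table at the surface, the effective normal stress on the slip plane uses the buoyant unit weight γ' = γ_sat − γ_w while the driving shear stress uses γ_sat:
FS = [c' + γ' z cos²β tanφ'] / [γ_sat z sinβ cosβ]
(For c' = 0 this reduces to FS = (γ'/γ_sat)·tanφ'/tanβ.)
γ' = 21.4 − 9.81 = 11.59 kN/m³
Numerator = 0.0 + 11.59·2.5·cos²21.6°·tan30.8° = 0.0 + 11.59·2.5·0.8645·0.5961 = 14.932 kPa
Denominator = 21.4·2.5·sin21.6°·cos21.6° = 21.4·2.5·0.3681·0.9298 = 18.312 kPa
FS = 14.932 / 18.312 = 0.815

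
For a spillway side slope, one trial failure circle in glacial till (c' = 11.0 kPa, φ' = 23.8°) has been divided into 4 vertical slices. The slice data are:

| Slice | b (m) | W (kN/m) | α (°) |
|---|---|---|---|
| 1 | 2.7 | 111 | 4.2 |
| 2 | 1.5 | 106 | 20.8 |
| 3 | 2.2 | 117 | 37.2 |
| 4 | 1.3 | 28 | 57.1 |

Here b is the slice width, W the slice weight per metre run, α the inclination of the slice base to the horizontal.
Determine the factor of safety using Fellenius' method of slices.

Ordinary method of slices: FS = Σ[c'·Δl_i + (W_i cosα_i)·tanφ'] / Σ W_i sinα_i, with Δl_i = b_i / cosα_i.
Slice 1: Δl = 2.7/cos4.2° = 2.707 m; N'_1 = 111·cos4.2° = 110.7; c'Δl = 29.78; W sinα = 8.1
Slice 2: Δl = 1.5/cos20.8° = 1.605 m; N'_2 = 106·cos20.8° = 99.1; c'Δl = 17.65; W sinα = 37.6
Slice 3: Δl = 2.2/cos37.2° = 2.762 m; N'_3 = 117·cos37.2° = 93.2; c'Δl = 30.38; W sinα = 70.7
Slice 4: Δl = 1.3/cos57.1° = 2.393 m; N'_4 = 28·cos57.1° = 15.2; c'Δl = 26.33; W sinα = 23.5
Σc'Δl = 104.1 kN/m; ΣN' = 318.2 kN/m; ΣW sinα = 140.0 kN/m
Resisting = 104.1 + 318.2·tan23.8° = 104.1 + 140.3 = 244.5 kN/m
FS = 244.5 / 140.0 = 1.746

FS = 1.75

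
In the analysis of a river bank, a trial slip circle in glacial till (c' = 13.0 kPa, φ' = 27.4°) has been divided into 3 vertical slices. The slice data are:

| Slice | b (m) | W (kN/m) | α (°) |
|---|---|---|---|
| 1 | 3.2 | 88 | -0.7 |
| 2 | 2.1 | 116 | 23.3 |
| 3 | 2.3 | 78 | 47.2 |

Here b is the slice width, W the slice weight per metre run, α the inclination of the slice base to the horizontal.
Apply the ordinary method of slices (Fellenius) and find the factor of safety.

FS = 2.39

Ordinary method of slices: FS = Σ[c'·Δl_i + (W_i cosα_i)·tanφ'] / Σ W_i sinα_i, with Δl_i = b_i / cosα_i.
Slice 1: Δl = 3.2/cos(-0.7°) = 3.200 m; N'_1 = 88·cos(-0.7°) = 88.0; c'Δl = 41.60; W sinα = -1.1
Slice 2: Δl = 2.1/cos23.3° = 2.286 m; N'_2 = 116·cos23.3° = 106.5; c'Δl = 29.72; W sinα = 45.9
Slice 3: Δl = 2.3/cos47.2° = 3.385 m; N'_3 = 78·cos47.2° = 53.0; c'Δl = 44.01; W sinα = 57.2
Σc'Δl = 115.3 kN/m; ΣN' = 247.5 kN/m; ΣW sinα = 102.0 kN/m
Resisting = 115.3 + 247.5·tan27.4° = 115.3 + 128.3 = 243.6 kN/m
FS = 243.6 / 102.0 = 2.388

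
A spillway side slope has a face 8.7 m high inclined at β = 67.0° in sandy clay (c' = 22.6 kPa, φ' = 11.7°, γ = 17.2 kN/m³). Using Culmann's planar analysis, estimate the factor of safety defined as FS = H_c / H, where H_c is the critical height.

FS = 1.26

H_c = (4c'/γ) · sinβ cosφ' / [1 − cos(β − φ')]
    = (4·22.6/17.2) · sin67.0°·cos11.7° / [1 − cos55.3°]
    = 5.256 · 0.9014 / 0.4307 = 11.00 m
FS = H_c / H = 11.00 / 8.7 = 1.264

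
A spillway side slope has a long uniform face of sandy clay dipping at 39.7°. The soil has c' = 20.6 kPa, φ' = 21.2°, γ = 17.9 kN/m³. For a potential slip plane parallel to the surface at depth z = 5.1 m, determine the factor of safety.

For an infinite slope with a slip plane parallel to the surface (no pore pressure): FS = [c' + γz cos²β tanφ'] / [γz sinβ cosβ].
γz = 17.9·5.1 = 91.29 kN/m²
Numerator = 20.6 + 91.29·cos²39.7°·tan21.2° = 20.6 + 91.29·0.5920·0.3879 = 41.561 kPa
Denominator = 91.29·sin39.7°·cos39.7° = 91.29·0.6388·0.7694 = 44.866 kPa
FS = 41.561 / 44.866 = 0.926

FS = 0.93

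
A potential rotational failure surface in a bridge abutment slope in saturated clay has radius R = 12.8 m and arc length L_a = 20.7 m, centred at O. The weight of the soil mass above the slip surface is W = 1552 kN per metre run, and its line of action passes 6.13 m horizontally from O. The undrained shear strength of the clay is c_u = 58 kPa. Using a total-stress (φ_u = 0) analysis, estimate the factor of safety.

FS = 1.62

Taking moments about the centre O, the resisting moment is provided by the undrained shear strength acting along the arc:
M_R = c_u·L_a·R = 58·20.70·12.8 = 15367.7 kN·m/m
M_D = W·d = 1552·6.13 = 9513.8 kN·m/m
FS = M_R / M_D = 15367.7 / 9513.8 = 1.615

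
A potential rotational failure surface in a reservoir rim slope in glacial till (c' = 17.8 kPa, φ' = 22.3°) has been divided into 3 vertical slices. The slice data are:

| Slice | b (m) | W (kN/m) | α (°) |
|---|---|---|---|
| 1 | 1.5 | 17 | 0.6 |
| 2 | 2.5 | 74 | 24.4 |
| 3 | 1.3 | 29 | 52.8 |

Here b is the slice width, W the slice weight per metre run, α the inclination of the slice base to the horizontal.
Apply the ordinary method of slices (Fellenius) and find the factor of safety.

FS = 2.89

Ordinary method of slices: FS = Σ[c'·Δl_i + (W_i cosα_i)·tanφ'] / Σ W_i sinα_i, with Δl_i = b_i / cosα_i.
Slice 1: Δl = 1.5/cos0.6° = 1.500 m; N'_1 = 17·cos0.6° = 17.0; c'Δl = 26.70; W sinα = 0.2
Slice 2: Δl = 2.5/cos24.4° = 2.745 m; N'_2 = 74·cos24.4° = 67.4; c'Δl = 48.86; W sinα = 30.6
Slice 3: Δl = 1.3/cos52.8° = 2.150 m; N'_3 = 29·cos52.8° = 17.5; c'Δl = 38.27; W sinα = 23.1
Σc'Δl = 113.8 kN/m; ΣN' = 101.9 kN/m; ΣW sinα = 53.8 kN/m
Resisting = 113.8 + 101.9·tan22.3° = 113.8 + 41.8 = 155.6 kN/m
FS = 155.6 / 53.8 = 2.890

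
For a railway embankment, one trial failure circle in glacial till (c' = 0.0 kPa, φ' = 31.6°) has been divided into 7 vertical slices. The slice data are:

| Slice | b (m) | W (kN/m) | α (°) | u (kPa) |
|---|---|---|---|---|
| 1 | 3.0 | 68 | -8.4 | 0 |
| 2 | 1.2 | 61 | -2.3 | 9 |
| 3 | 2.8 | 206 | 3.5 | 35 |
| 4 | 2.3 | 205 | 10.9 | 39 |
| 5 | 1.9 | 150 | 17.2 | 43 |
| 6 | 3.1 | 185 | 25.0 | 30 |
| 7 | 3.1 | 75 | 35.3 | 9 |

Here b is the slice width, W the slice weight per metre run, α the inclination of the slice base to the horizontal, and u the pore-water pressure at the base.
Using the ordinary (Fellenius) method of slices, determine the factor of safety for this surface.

FS = 1.46

Ordinary method of slices: FS = Σ[c'·Δl_i + (W_i cosα_i − u_i·Δl_i)·tanφ'] / Σ W_i sinα_i, with Δl_i = b_i / cosα_i.
Slice 1: Δl = 3.0/cos(-8.4°) = 3.033 m; N'_1 = 68·cos(-8.4°) − 0·3.033 = 67.3; c'Δl = 0.00; W sinα = -9.9
Slice 2: Δl = 1.2/cos(-2.3°) = 1.201 m; N'_2 = 61·cos(-2.3°) − 9·1.201 = 50.1; c'Δl = 0.00; W sinα = -2.4
Slice 3: Δl = 2.8/cos3.5° = 2.805 m; N'_3 = 206·cos3.5° − 35·2.805 = 107.4; c'Δl = 0.00; W sinα = 12.6
Slice 4: Δl = 2.3/cos10.9° = 2.342 m; N'_4 = 205·cos10.9° − 39·2.342 = 110.0; c'Δl = 0.00; W sinα = 38.8
Slice 5: Δl = 1.9/cos17.2° = 1.989 m; N'_5 = 150·cos17.2° − 43·1.989 = 57.8; c'Δl = 0.00; W sinα = 44.4
Slice 6: Δl = 3.1/cos25.0° = 3.420 m; N'_6 = 185·cos25.0° − 30·3.420 = 65.1; c'Δl = 0.00; W sinα = 78.2
Slice 7: Δl = 3.1/cos35.3° = 3.798 m; N'_7 = 75·cos35.3° − 9·3.798 = 27.0; c'Δl = 0.00; W sinα = 43.3
Σc'Δl = 0.0 kN/m; ΣN' = 484.6 kN/m; ΣW sinα = 204.8 kN/m
Resisting = 0.0 + 484.6·tan31.6° = 0.0 + 298.2 = 298.2 kN/m
FS = 298.2 / 204.8 = 1.456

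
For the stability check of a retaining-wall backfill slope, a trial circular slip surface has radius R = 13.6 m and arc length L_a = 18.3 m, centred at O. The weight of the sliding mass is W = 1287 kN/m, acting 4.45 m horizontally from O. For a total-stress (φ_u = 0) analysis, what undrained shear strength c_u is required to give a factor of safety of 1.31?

FS = c_u·L_a·R / (W·d), so c_u = FS·W·d / (L_a·R).
c_u = 1.31·1287·4.45 / (18.30·13.6) = 7502.6 / 248.88 = 30.15 kPa

c_u = 30.1 kPa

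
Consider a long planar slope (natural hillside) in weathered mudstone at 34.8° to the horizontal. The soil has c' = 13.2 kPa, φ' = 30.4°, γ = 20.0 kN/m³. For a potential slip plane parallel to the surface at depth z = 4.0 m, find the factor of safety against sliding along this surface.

FS = 1.20

For an infinite slope with a slip plane parallel to the surface (no pore pressure): FS = [c' + γz cos²β tanφ'] / [γz sinβ cosβ].
γz = 20.0·4.0 = 80.00 kN/m²
Numerator = 13.2 + 80.00·cos²34.8°·tan30.4° = 13.2 + 80.00·0.6743·0.5867 = 44.848 kPa
Denominator = 80.00·sin34.8°·cos34.8° = 80.00·0.5707·0.8211 = 37.491 kPa
FS = 44.848 / 37.491 = 1.196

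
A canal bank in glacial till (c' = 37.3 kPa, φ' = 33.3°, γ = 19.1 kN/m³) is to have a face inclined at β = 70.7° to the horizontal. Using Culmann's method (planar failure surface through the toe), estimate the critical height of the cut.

H_c = 29.97 m

Culmann's analysis gives the critical failure plane at α_cr = (β + φ')/2 = (70.7 + 33.3)/2 = 52.0°, and the critical height
H_c = (4c'/γ) · sinβ cosφ' / [1 − cos(β − φ')]
    = (4·37.3/19.1) · sin70.7°·cos33.3° / [1 − cos(37.4°)]
    = 7.812 · 0.9438·0.8358 / [1 − 0.7944]
    = 7.812 · 0.7888 / 0.2056
    = 29.97 m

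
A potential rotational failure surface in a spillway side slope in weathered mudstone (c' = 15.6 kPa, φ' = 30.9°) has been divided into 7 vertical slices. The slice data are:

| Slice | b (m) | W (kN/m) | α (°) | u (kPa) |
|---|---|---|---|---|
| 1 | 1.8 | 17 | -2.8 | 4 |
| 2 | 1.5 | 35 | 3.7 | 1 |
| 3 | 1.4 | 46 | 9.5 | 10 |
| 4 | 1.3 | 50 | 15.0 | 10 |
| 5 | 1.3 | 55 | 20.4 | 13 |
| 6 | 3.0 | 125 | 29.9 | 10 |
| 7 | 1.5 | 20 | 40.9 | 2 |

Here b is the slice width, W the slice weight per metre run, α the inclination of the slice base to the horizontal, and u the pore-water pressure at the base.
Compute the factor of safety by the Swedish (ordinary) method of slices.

Ordinary method of slices: FS = Σ[c'·Δl_i + (W_i cosα_i − u_i·Δl_i)·tanφ'] / Σ W_i sinα_i, with Δl_i = b_i / cosα_i.
Slice 1: Δl = 1.8/cos(-2.8°) = 1.802 m; N'_1 = 17·cos(-2.8°) − 4·1.802 = 9.8; c'Δl = 28.11; W sinα = -0.8
Slice 2: Δl = 1.5/cos3.7° = 1.503 m; N'_2 = 35·cos3.7° − 1·1.503 = 33.4; c'Δl = 23.45; W sinα = 2.3
Slice 3: Δl = 1.4/cos9.5° = 1.419 m; N'_3 = 46·cos9.5° − 10·1.419 = 31.2; c'Δl = 22.14; W sinα = 7.6
Slice 4: Δl = 1.3/cos15.0° = 1.346 m; N'_4 = 50·cos15.0° − 10·1.346 = 34.8; c'Δl = 21.00; W sinα = 12.9
Slice 5: Δl = 1.3/cos20.4° = 1.387 m; N'_5 = 55·cos20.4° − 13·1.387 = 33.5; c'Δl = 21.64; W sinα = 19.2
Slice 6: Δl = 3.0/cos29.9° = 3.461 m; N'_6 = 125·cos29.9° − 10·3.461 = 73.8; c'Δl = 53.99; W sinα = 62.3
Slice 7: Δl = 1.5/cos40.9° = 1.985 m; N'_7 = 20·cos40.9° − 2·1.985 = 11.1; c'Δl = 30.96; W sinα = 13.1
Σc'Δl = 201.3 kN/m; ΣN' = 227.6 kN/m; ΣW sinα = 116.5 kN/m
Resisting = 201.3 + 227.6·tan30.9° = 201.3 + 136.2 = 337.5 kN/m
FS = 337.5 / 116.5 = 2.896

FS = 2.90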